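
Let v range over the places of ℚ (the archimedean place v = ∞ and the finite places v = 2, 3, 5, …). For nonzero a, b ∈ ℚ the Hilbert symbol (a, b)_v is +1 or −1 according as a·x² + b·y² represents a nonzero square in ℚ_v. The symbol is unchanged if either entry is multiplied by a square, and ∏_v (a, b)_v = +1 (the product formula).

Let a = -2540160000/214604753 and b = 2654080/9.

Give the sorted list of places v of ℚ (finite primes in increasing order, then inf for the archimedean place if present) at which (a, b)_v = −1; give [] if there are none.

[2, 5, 17, 29]

Mod squares: a ≡ -17, b ≡ 41470. Check v ∈ {∞, 2, 3, 5, 7, 11, 13, 17, 19, 29}.
v=19: a=19^-2·(≡8), b=19^0·(≡3) mod 19; (8|19)=-1, (3|19)=-1; (−1)^{-2·0·9}·(-1)^0·(-1)^-2 = +1.
v=29: a=29^0·(≡11), b=29^1·(≡6) mod 29; (11|29)=-1, (6|29)=+1; (−1)^{0·1·14}·(-1)^1·(+1)^0 = -1.
v=11: a=11^-2·(≡5), b=11^1·(≡8) mod 11; (5|11)=+1, (8|11)=-1; (−1)^{-2·1·5}·(+1)^1·(-1)^-2 = +1.
v=13: a=13^0·(≡1), b=13^1·(≡11) mod 13; (1|13)=+1, (11|13)=-1; (−1)^{0·1·6}·(+1)^1·(-1)^0 = +1.
v=3: a=3^4·(≡1), b=3^-2·(≡1) mod 3; (1|3)=+1, (1|3)=+1; (−1)^{4·-2·1}·(+1)^-2·(+1)^4 = +1.
v=5: a=5^4·(≡3), b=5^1·(≡4) mod 5; (3|5)=-1, (4|5)=+1; (−1)^{4·1·2}·(-1)^1·(+1)^4 = -1.
v=∞: -17 < 0 and 41470 > 0  ⇒  (a,b)_∞ = +1.
v=7: a=7^2·(≡2), b=7^0·(≡1) mod 7; (2|7)=+1, (1|7)=+1; (−1)^{2·0·3}·(+1)^0·(+1)^2 = +1.
v=2: v_2(a)=10, v_2(b)=7; units ≡ 7, 7 (mod 8); ε·ε+αω+βω = 1·1+10·0+7·0 ≡ 1  ⇒  (a,b)_2 = -1.
v=17: a=17^-3·(≡16), b=17^0·(≡12) mod 17; (16|17)=+1, (12|17)=-1; (−1)^{-3·0·8}·(+1)^0·(-1)^-3 = -1.
|Ram(-17, 41470)| = 4, even; anisotropic at {2, 5, 17, 29}.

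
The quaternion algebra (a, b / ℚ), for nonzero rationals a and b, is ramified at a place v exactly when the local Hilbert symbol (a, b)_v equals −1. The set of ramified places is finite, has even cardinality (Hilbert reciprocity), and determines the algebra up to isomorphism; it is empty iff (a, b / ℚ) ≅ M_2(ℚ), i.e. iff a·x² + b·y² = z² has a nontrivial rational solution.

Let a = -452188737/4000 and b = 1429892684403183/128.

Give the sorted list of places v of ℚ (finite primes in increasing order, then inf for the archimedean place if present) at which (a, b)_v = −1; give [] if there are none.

[7, 13]

Mod squares: a ≡ -2730, b ≡ 286. Check v ∈ {∞, 2, 3, 5, 7, 11, 13}.
v=7: a=7^1·(≡1), b=7^2·(≡5) mod 7; (1|7)=+1, (5|7)=-1; (−1)^{1·2·3}·(+1)^2·(-1)^1 = -1.
v=13: a=13^3·(≡11), b=13^5·(≡3) mod 13; (11|13)=-1, (3|13)=+1; (−1)^{3·5·6}·(-1)^5·(+1)^3 = -1.
v=5: a=5^-3·(≡4), b=5^0·(≡1) mod 5; (4|5)=+1, (1|5)=+1; (−1)^{-3·0·2}·(+1)^0·(+1)^-3 = +1.
v=∞: -2730 < 0 and 286 > 0  ⇒  (a,b)_∞ = +1.
v=2: v_2(a)=-5, v_2(b)=-7; units ≡ 3, 7 (mod 8); ε·ε+αω+βω = 1·1+-5·0+-7·1 ≡ 0  ⇒  (a,b)_2 = +1.
v=11: a=11^2·(≡3), b=11^3·(≡4) mod 11; (3|11)=+1, (4|11)=+1; (−1)^{2·3·5}·(+1)^3·(+1)^2 = +1.
v=3: a=3^5·(≡2), b=3^10·(≡1) mod 3; (2|3)=-1, (1|3)=+1; (−1)^{5·10·1}·(-1)^10·(+1)^5 = +1.
Ram(-2730, 286) = {7, 13}; no ℚ_7-point on the conic.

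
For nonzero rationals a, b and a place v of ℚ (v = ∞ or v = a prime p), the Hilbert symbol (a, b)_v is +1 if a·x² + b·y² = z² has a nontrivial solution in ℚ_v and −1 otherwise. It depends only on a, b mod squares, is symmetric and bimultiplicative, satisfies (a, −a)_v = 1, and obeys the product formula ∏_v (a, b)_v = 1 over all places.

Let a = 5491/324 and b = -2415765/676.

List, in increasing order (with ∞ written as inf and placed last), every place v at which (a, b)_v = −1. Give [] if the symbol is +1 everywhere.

Mod squares: a ≡ 19, b ≡ -165. Check v ∈ {∞, 2, 3, 5, 11, 13, 17, 19}.
v=2: v_2(a)=-2, v_2(b)=-2; units ≡ 3, 3 (mod 8); ε·ε+αω+βω = 1·1+-2·1+-2·1 ≡ 1  ⇒  (a,b)_2 = -1.
v=∞: 19 > 0 and -165 < 0  ⇒  (a,b)_∞ = +1.
v=17: a=17^2·(≡2), b=17^0·(≡12) mod 17; (2|17)=+1, (12|17)=-1; (−1)^{2·0·8}·(+1)^0·(-1)^2 = +1.
v=19: a=19^1·(≡4), b=19^0·(≡6) mod 19; (4|19)=+1, (6|19)=+1; (−1)^{1·0·9}·(+1)^0·(+1)^1 = +1.
v=11: a=11^0·(≡7), b=11^5·(≡8) mod 11; (7|11)=-1, (8|11)=-1; (−1)^{0·5·5}·(-1)^5·(-1)^0 = -1.
v=3: a=3^-4·(≡1), b=3^1·(≡2) mod 3; (1|3)=+1, (2|3)=-1; (−1)^{-4·1·1}·(+1)^1·(-1)^-4 = +1.
v=13: a=13^0·(≡8), b=13^-2·(≡3) mod 13; (8|13)=-1, (3|13)=+1; (−1)^{0·-2·6}·(-1)^-2·(+1)^0 = +1.
v=5: a=5^0·(≡4), b=5^1·(≡2) mod 5; (4|5)=+1, (2|5)=-1; (−1)^{0·1·2}·(+1)^1·(-1)^0 = +1.
(19, -165 / ℚ) ramifies at {2, 11}: a division algebra.

[2, 11]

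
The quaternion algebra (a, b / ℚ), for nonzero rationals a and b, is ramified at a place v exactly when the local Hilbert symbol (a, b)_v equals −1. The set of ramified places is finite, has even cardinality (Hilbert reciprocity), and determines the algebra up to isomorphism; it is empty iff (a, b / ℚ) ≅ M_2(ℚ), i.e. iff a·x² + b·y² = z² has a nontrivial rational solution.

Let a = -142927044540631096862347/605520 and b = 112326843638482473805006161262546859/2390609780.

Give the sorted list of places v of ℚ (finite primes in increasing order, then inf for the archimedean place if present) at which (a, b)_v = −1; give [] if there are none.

[5, 17, 43, 47]

(a, b) ≡ (-215, 1362295) mod (ℚ^×)²; places V = {2, 3, 5, 7, 11, 13, 17, 19, 29, 31, 37, 43, 47, ∞}.
(a,b)_37: α=2, u≡1; β=4, v≡20 (mod 37); (1|37)=+1, (20|37)=-1; sign (−1)^0·+1^4·-1^2 = +1.
(a,b)_∞: sgn(-215)=−, sgn(1362295)=+, so +1.
(a,b)_3: α=-2, u≡1; β=0, v≡1 (mod 3); (1|3)=+1, (1|3)=+1; sign (−1)^0·+1^0·+1^-2 = +1.
(a,b)_29: α=-2, u≡14; β=-4, v≡23 (mod 29); (14|29)=-1, (23|29)=+1; sign (−1)^0·-1^-4·+1^-2 = +1.
(a,b)_43: α=3, u≡6; β=4, v≡33 (mod 43); (6|43)=+1, (33|43)=-1; sign (−1)^0·+1^4·-1^3 = -1.
(a,b)_19: α=2, u≡14; β=2, v≡2 (mod 19); (14|19)=-1, (2|19)=-1; sign (−1)^0·-1^2·-1^2 = +1.
(a,b)_47: α=2, u≡39; β=3, v≡45 (mod 47); (39|47)=-1, (45|47)=-1; sign (−1)^0·-1^3·-1^2 = -1.
(a,b)_2: α=-4, β=-2; u≡1, v≡7 (mod 8); ε(u)ε(v)=0·1, αω(v)=-4·0, βω(u)=-2·0; sum ≡ 0  ⇒  +1.
(a,b)_5: α=-1, u≡2; β=-1, v≡4 (mod 5); (2|5)=-1, (4|5)=+1; sign (−1)^0·-1^-1·+1^-1 = -1.
(a,b)_17: α=2, u≡3; β=3, v≡10 (mod 17); (3|17)=-1, (10|17)=-1; sign (−1)^0·-1^3·-1^2 = -1.
(a,b)_31: α=2, u≡9; β=3, v≡20 (mod 31); (9|31)=+1, (20|31)=+1; sign (−1)^0·+1^3·+1^2 = +1.
(a,b)_11: α=2, u≡4; β=3, v≡10 (mod 11); (4|11)=+1, (10|11)=-1; sign (−1)^0·+1^3·-1^2 = +1.
(a,b)_13: α=0, u≡7; β=-2, v≡12 (mod 13); (7|13)=-1, (12|13)=+1; sign (−1)^0·-1^-2·+1^0 = +1.
(a,b)_7: α=2, u≡1; β=4, v≡1 (mod 7); (1|7)=+1, (1|7)=+1; sign (−1)^0·+1^4·+1^2 = +1.
Ram(-215, 1362295) = {5, 17, 43, 47}; no ℚ_5-point on the conic.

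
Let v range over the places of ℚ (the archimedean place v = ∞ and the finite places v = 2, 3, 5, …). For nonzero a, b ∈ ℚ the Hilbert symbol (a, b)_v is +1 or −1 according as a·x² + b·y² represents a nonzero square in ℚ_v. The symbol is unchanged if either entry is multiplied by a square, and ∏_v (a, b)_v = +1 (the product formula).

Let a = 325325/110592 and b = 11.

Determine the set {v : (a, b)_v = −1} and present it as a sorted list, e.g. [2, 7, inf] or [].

Mod squares: a ≡ 231, b ≡ 11. Check v ∈ {∞, 2, 3, 5, 7, 11, 13}.
v=13: a=13^2·(≡1), b=13^0·(≡11) mod 13; (1|13)=+1, (11|13)=-1; (−1)^{2·0·6}·(+1)^0·(-1)^2 = +1.
v=2: v_2(a)=-12, v_2(b)=0; units ≡ 7, 3 (mod 8); ε·ε+αω+βω = 1·1+-12·1+0·0 ≡ 1  ⇒  (a,b)_2 = -1.
v=11: a=11^1·(≡2), b=11^1·(≡1) mod 11; (2|11)=-1, (1|11)=+1; (−1)^{1·1·5}·(-1)^1·(+1)^1 = +1.
v=∞: 231 > 0 and 11 > 0  ⇒  (a,b)_∞ = +1.
v=5: a=5^2·(≡4), b=5^0·(≡1) mod 5; (4|5)=+1, (1|5)=+1; (−1)^{2·0·2}·(+1)^0·(+1)^2 = +1.
v=7: a=7^1·(≡5), b=7^0·(≡4) mod 7; (5|7)=-1, (4|7)=+1; (−1)^{1·0·3}·(-1)^0·(+1)^1 = +1.
v=3: a=3^-3·(≡2), b=3^0·(≡2) mod 3; (2|3)=-1, (2|3)=-1; (−1)^{-3·0·1}·(-1)^0·(-1)^-3 = -1.
(231, 11 / ℚ) ramifies at {2, 3}: a division algebra.

[2, 3]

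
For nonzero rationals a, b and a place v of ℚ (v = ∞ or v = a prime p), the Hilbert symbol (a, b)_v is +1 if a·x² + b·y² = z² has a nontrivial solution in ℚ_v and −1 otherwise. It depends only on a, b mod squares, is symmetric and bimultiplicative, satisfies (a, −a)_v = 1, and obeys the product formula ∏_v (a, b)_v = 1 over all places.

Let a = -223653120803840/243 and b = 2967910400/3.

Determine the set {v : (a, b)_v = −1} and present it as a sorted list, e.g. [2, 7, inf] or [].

[2, 5]

Mod squares: a ≡ -195, b ≡ 42. Check v ∈ {∞, 2, 3, 5, 7, 13}.
v=7: a=7^6·(≡2), b=7^3·(≡3) mod 7; (2|7)=+1, (3|7)=-1; (−1)^{6·3·3}·(+1)^3·(-1)^6 = +1.
v=3: a=3^-5·(≡1), b=3^-1·(≡2) mod 3; (1|3)=+1, (2|3)=-1; (−1)^{-5·-1·1}·(+1)^-1·(-1)^-5 = +1.
v=13: a=13^5·(≡7), b=13^2·(≡10) mod 13; (7|13)=-1, (10|13)=+1; (−1)^{5·2·6}·(-1)^2·(+1)^5 = +1.
v=2: v_2(a)=10, v_2(b)=11; units ≡ 5, 5 (mod 8); ε·ε+αω+βω = 0·0+10·1+11·1 ≡ 1  ⇒  (a,b)_2 = -1.
v=∞: -195 < 0 and 42 > 0  ⇒  (a,b)_∞ = +1.
v=5: a=5^1·(≡4), b=5^2·(≡2) mod 5; (4|5)=+1, (2|5)=-1; (−1)^{1·2·2}·(+1)^2·(-1)^1 = -1.
Ram(-195, 42) = {2, 5}; no ℚ_2-point on the conic.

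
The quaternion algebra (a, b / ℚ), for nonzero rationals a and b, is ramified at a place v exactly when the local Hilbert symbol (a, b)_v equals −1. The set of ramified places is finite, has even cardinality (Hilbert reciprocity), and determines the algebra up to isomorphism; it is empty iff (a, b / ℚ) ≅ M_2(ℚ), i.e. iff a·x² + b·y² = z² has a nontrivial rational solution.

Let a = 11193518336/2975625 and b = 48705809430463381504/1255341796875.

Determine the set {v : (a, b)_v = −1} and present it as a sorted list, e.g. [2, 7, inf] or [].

[3, 7]

Mod squares: a ≡ 1001, b ≡ 3. Check v ∈ {∞, 2, 3, 5, 7, 11, 13, 19, 23}.
v=2: v_2(a)=8, v_2(b)=18; units ≡ 1, 3 (mod 8); ε·ε+αω+βω = 0·1+8·1+18·0 ≡ 0  ⇒  (a,b)_2 = +1.
v=19: a=19^2·(≡12), b=19^2·(≡10) mod 19; (12|19)=-1, (10|19)=-1; (−1)^{2·2·9}·(-1)^2·(-1)^2 = +1.
v=13: a=13^1·(≡10), b=13^0·(≡10) mod 13; (10|13)=+1, (10|13)=+1; (−1)^{1·0·6}·(+1)^0·(+1)^1 = +1.
v=7: a=7^1·(≡6), b=7^4·(≡3) mod 7; (6|7)=-1, (3|7)=-1; (−1)^{1·4·3}·(-1)^4·(-1)^1 = -1.
v=3: a=3^-2·(≡2), b=3^-5·(≡1) mod 3; (2|3)=-1, (1|3)=+1; (−1)^{-2·-5·1}·(-1)^-5·(+1)^-2 = -1.
v=∞: 1001 > 0 and 3 > 0  ⇒  (a,b)_∞ = +1.
v=11: a=11^3·(≡1), b=11^8·(≡4) mod 11; (1|11)=+1, (4|11)=+1; (−1)^{3·8·5}·(+1)^8·(+1)^3 = +1.
v=23: a=23^-2·(≡4), b=23^-2·(≡13) mod 23; (4|23)=+1, (13|23)=+1; (−1)^{-2·-2·11}·(+1)^-2·(+1)^-2 = +1.
v=5: a=5^-4·(≡1), b=5^-10·(≡2) mod 5; (1|5)=+1, (2|5)=-1; (−1)^{-4·-10·2}·(+1)^-10·(-1)^-4 = +1.
(1001, 3 / ℚ) ramifies at {3, 7}: a division algebra.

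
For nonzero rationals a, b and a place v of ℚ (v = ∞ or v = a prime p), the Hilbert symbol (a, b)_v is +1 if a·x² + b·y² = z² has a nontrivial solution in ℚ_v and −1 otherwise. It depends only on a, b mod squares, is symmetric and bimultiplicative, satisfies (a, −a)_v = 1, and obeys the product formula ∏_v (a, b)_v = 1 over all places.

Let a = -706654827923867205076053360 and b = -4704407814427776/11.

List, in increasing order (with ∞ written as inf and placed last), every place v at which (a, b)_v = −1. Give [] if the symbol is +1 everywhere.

Mod squares: a ≡ -935, b ≡ -19734. Check v ∈ {∞, 2, 3, 5, 7, 11, 13, 17, 19, 23}.
v=3: a=3^16·(≡1), b=3^11·(≡1) mod 3; (1|3)=+1, (1|3)=+1; (−1)^{16·11·1}·(+1)^11·(+1)^16 = +1.
v=∞: -935 < 0 and -19734 < 0  ⇒  (a,b)_∞ = -1.
v=2: v_2(a)=4, v_2(b)=7; units ≡ 1, 5 (mod 8); ε·ε+αω+βω = 0·0+4·1+7·0 ≡ 0  ⇒  (a,b)_2 = +1.
v=19: a=19^2·(≡13), b=19^0·(≡1) mod 19; (13|19)=-1, (1|19)=+1; (−1)^{2·0·9}·(-1)^0·(+1)^2 = +1.
v=17: a=17^3·(≡1), b=17^2·(≡12) mod 17; (1|17)=+1, (12|17)=-1; (−1)^{3·2·8}·(+1)^2·(-1)^3 = -1.
v=23: a=23^2·(≡3), b=23^1·(≡9) mod 23; (3|23)=+1, (9|23)=+1; (−1)^{2·1·11}·(+1)^1·(+1)^2 = +1.
v=5: a=5^1·(≡3), b=5^0·(≡4) mod 5; (3|5)=-1, (4|5)=+1; (−1)^{1·0·2}·(-1)^0·(+1)^1 = +1.
v=13: a=13^2·(≡1), b=13^1·(≡1) mod 13; (1|13)=+1, (1|13)=+1; (−1)^{2·1·6}·(+1)^1·(+1)^2 = +1.
v=7: a=7^6·(≡5), b=7^4·(≡3) mod 7; (5|7)=-1, (3|7)=-1; (−1)^{6·4·3}·(-1)^4·(-1)^6 = +1.
v=11: a=11^1·(≡3), b=11^-1·(≡7) mod 11; (3|11)=+1, (7|11)=-1; (−1)^{1·-1·5}·(+1)^-1·(-1)^1 = +1.
Ram(-935, -19734) = {17, ∞}; no ℚ_17-point on the conic.

[17, inf]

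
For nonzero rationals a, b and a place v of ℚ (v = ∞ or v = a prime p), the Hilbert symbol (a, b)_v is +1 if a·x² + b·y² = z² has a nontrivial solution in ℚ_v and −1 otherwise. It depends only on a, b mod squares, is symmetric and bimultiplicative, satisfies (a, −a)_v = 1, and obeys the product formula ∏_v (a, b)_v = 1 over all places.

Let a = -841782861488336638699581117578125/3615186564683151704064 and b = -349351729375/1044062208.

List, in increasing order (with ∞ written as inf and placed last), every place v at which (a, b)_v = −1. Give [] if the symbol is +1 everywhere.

[11, 13, 43, inf]

Mod squares: a ≡ -5374226, b ≡ -9614. Check v ∈ {∞, 2, 3, 5, 7, 11, 13, 17, 19, 23, 31, 43}.
v=2: v_2(a)=-39, v_2(b)=-13; units ≡ 7, 1 (mod 8); ε·ε+αω+βω = 1·0+-39·0+-13·0 ≡ 0  ⇒  (a,b)_2 = +1.
v=31: a=31^8·(≡15), b=31^2·(≡15) mod 31; (15|31)=-1, (15|31)=-1; (−1)^{8·2·15}·(-1)^2·(-1)^8 = +1.
v=17: a=17^-2·(≡4), b=17^-2·(≡9) mod 17; (4|17)=+1, (9|17)=+1; (−1)^{-2·-2·8}·(+1)^-2·(+1)^-2 = +1.
v=7: a=7^-4·(≡5), b=7^-2·(≡2) mod 7; (5|7)=-1, (2|7)=+1; (−1)^{-4·-2·3}·(-1)^-2·(+1)^-4 = +1.
v=13: a=13^-1·(≡11), b=13^0·(≡2) mod 13; (11|13)=-1, (2|13)=-1; (−1)^{-1·0·6}·(-1)^0·(-1)^-1 = -1.
v=3: a=3^-6·(≡1), b=3^-2·(≡1) mod 3; (1|3)=+1, (1|3)=+1; (−1)^{-6·-2·1}·(+1)^-2·(+1)^-6 = +1.
v=11: a=11^3·(≡10), b=11^3·(≡10) mod 11; (10|11)=-1, (10|11)=-1; (−1)^{3·3·5}·(-1)^3·(-1)^3 = -1.
v=5: a=5^8·(≡1), b=5^4·(≡1) mod 5; (1|5)=+1, (1|5)=+1; (−1)^{8·4·2}·(+1)^4·(+1)^8 = +1.
v=23: a=23^5·(≡12), b=23^1·(≡10) mod 23; (12|23)=+1, (10|23)=-1; (−1)^{5·1·11}·(+1)^1·(-1)^5 = +1.
v=43: a=43^1·(≡3), b=43^0·(≡5) mod 43; (3|43)=-1, (5|43)=-1; (−1)^{1·0·21}·(-1)^0·(-1)^1 = -1.
v=∞: -5374226 < 0 and -9614 < 0  ⇒  (a,b)_∞ = -1.
v=19: a=19^3·(≡18), b=19^1·(≡5) mod 19; (18|19)=-1, (5|19)=+1; (−1)^{3·1·9}·(-1)^1·(+1)^3 = +1.
(-5374226, -9614 / ℚ) ramifies at {11, 13, 43, ∞}: a division algebra.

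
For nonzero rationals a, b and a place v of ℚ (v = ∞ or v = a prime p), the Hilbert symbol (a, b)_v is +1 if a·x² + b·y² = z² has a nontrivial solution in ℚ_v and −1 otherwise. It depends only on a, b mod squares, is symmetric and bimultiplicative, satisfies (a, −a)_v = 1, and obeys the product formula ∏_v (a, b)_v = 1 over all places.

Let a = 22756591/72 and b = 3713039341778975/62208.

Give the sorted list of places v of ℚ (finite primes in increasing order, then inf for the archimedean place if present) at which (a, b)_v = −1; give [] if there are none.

[2, 3, 13, 17, 19, 37]

Mod squares: a ≡ 376142, b ≡ 12597. Check v ∈ {∞, 2, 3, 5, 11, 13, 17, 19, 23, 37}.
v=11: a=11^2·(≡8), b=11^0·(≡7) mod 11; (8|11)=-1, (7|11)=-1; (−1)^{2·0·5}·(-1)^0·(-1)^2 = +1.
v=3: a=3^-2·(≡2), b=3^-5·(≡2) mod 3; (2|3)=-1, (2|3)=-1; (−1)^{-2·-5·1}·(-1)^-5·(-1)^-2 = -1.
v=∞: 376142 > 0 and 12597 > 0  ⇒  (a,b)_∞ = +1.
v=19: a=19^0·(≡8), b=19^1·(≡9) mod 19; (8|19)=-1, (9|19)=+1; (−1)^{0·1·9}·(-1)^1·(+1)^0 = -1.
v=17: a=17^1·(≡15), b=17^3·(≡6) mod 17; (15|17)=+1, (6|17)=-1; (−1)^{1·3·8}·(+1)^3·(-1)^1 = -1.
v=13: a=13^1·(≡10), b=13^3·(≡7) mod 13; (10|13)=+1, (7|13)=-1; (−1)^{1·3·6}·(+1)^3·(-1)^1 = -1.
v=2: v_2(a)=-3, v_2(b)=-8; units ≡ 7, 5 (mod 8); ε·ε+αω+βω = 1·0+-3·1+-8·0 ≡ 1  ⇒  (a,b)_2 = -1.
v=23: a=23^1·(≡1), b=23^2·(≡4) mod 23; (1|23)=+1, (4|23)=+1; (−1)^{1·2·11}·(+1)^2·(+1)^1 = +1.
v=37: a=37^1·(≡4), b=37^2·(≡6) mod 37; (4|37)=+1, (6|37)=-1; (−1)^{1·2·18}·(+1)^2·(-1)^1 = -1.
v=5: a=5^0·(≡3), b=5^2·(≡3) mod 5; (3|5)=-1, (3|5)=-1; (−1)^{0·2·2}·(-1)^2·(-1)^0 = +1.
|Ram(376142, 12597)| = 6, even; anisotropic at {2, 3, 13, 17, 19, 37}.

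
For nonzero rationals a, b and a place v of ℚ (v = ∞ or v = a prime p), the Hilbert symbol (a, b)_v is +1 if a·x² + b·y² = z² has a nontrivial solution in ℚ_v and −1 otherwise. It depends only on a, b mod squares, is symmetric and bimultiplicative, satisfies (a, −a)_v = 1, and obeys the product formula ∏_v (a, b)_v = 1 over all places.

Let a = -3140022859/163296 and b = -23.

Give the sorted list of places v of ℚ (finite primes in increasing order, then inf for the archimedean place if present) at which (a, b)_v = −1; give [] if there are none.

[7, 19, 23, inf]

(a, b) ≡ (-287546, -23) mod (ℚ^×)²; places V = {2, 3, 7, 17, 19, 23, 47, ∞}.
(a,b)_7: α=-1, u≡5; β=0, v≡5 (mod 7); (5|7)=-1, (5|7)=-1; sign (−1)^0·-1^0·-1^-1 = -1.
(a,b)_19: α=1, u≡9; β=0, v≡15 (mod 19); (9|19)=+1, (15|19)=-1; sign (−1)^0·+1^0·-1^1 = -1.
(a,b)_3: α=-6, u≡1; β=0, v≡1 (mod 3); (1|3)=+1, (1|3)=+1; sign (−1)^0·+1^0·+1^-6 = +1.
(a,b)_∞: sgn(-287546)=−, sgn(-23)=−, so -1.
(a,b)_47: α=1, u≡13; β=0, v≡24 (mod 47); (13|47)=-1, (24|47)=+1; sign (−1)^0·-1^0·+1^1 = +1.
(a,b)_23: α=3, u≡10; β=1, v≡22 (mod 23); (10|23)=-1, (22|23)=-1; sign (−1)^1·-1^1·-1^3 = -1.
(a,b)_17: α=2, u≡1; β=0, v≡11 (mod 17); (1|17)=+1, (11|17)=-1; sign (−1)^0·+1^0·-1^2 = +1.
(a,b)_2: α=-5, β=0; u≡3, v≡1 (mod 8); ε(u)ε(v)=1·0, αω(v)=-5·0, βω(u)=0·1; sum ≡ 0  ⇒  +1.
|Ram(-287546, -23)| = 4, even; anisotropic at {7, 19, 23, ∞}.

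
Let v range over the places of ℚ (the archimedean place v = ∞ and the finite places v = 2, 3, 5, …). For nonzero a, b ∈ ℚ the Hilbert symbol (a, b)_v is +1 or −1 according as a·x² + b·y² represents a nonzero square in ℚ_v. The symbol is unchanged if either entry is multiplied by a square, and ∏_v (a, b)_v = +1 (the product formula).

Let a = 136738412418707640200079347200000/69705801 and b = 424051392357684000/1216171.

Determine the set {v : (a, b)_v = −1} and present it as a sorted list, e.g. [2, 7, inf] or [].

(a, b) ≡ (13195, 41990) mod (ℚ^×)²; places V = {2, 3, 5, 7, 11, 13, 17, 19, 23, 29, 43, 59, ∞}.
(a,b)_23: α=-2, u≡8; β=-2, v≡20 (mod 23); (8|23)=+1, (20|23)=-1; sign (−1)^0·+1^-2·-1^-2 = +1.
(a,b)_5: α=5, u≡4; β=3, v≡2 (mod 5); (4|5)=+1, (2|5)=-1; sign (−1)^0·+1^3·-1^5 = -1.
(a,b)_29: α=3, u≡20; β=0, v≡10 (mod 29); (20|29)=+1, (10|29)=-1; sign (−1)^0·+1^0·-1^3 = -1.
(a,b)_7: α=3, u≡4; β=2, v≡4 (mod 7); (4|7)=+1, (4|7)=+1; sign (−1)^0·+1^2·+1^3 = +1.
(a,b)_3: α=-2, u≡1; β=2, v≡2 (mod 3); (1|3)=+1, (2|3)=-1; sign (−1)^0·+1^2·-1^-2 = +1.
(a,b)_19: α=0, u≡6; β=-1, v≡6 (mod 19); (6|19)=+1, (6|19)=+1; sign (−1)^0·+1^-1·+1^0 = +1.
(a,b)_43: α=4, u≡32; β=2, v≡26 (mod 43); (32|43)=-1, (26|43)=-1; sign (−1)^0·-1^2·-1^4 = +1.
(a,b)_13: α=5, u≡9; β=3, v≡8 (mod 13); (9|13)=+1, (8|13)=-1; sign (−1)^0·+1^3·-1^5 = -1.
(a,b)_17: α=2, u≡12; β=1, v≡11 (mod 17); (12|17)=-1, (11|17)=-1; sign (−1)^0·-1^1·-1^2 = -1.
(a,b)_11: α=-4, u≡10; β=-2, v≡1 (mod 11); (10|11)=-1, (1|11)=+1; sign (−1)^0·-1^-2·+1^-4 = +1.
(a,b)_2: α=12, β=5; u≡3, v≡3 (mod 8); ε(u)ε(v)=1·1, αω(v)=12·1, βω(u)=5·1; sum ≡ 0  ⇒  +1.
(a,b)_∞: sgn(13195)=+, sgn(41990)=+, so +1.
(a,b)_59: α=2, u≡38; β=2, v≡3 (mod 59); (38|59)=-1, (3|59)=+1; sign (−1)^0·-1^2·+1^2 = +1.
(13195, 41990 / ℚ) ramifies at {5, 13, 17, 29}: a division algebra.

[5, 13, 17, 29]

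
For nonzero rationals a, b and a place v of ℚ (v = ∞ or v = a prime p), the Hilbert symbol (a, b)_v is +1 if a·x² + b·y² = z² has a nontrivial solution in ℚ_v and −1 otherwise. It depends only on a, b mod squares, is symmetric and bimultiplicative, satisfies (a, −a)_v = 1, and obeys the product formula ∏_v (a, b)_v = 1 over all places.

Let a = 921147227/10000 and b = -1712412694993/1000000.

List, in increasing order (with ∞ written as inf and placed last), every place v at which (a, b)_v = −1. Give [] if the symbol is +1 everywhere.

[2, 11, 13, 17]

Mod squares: a ≡ 155363, b ≡ -1708993. Check v ∈ {∞, 2, 5, 7, 11, 13, 17, 19, 37}.
v=7: a=7^2·(≡6), b=7^2·(≡2) mod 7; (6|7)=-1, (2|7)=+1; (−1)^{2·2·3}·(-1)^2·(+1)^2 = +1.
v=19: a=19^1·(≡17), b=19^1·(≡14) mod 19; (17|19)=+1, (14|19)=-1; (−1)^{1·1·9}·(+1)^1·(-1)^1 = +1.
v=37: a=37^1·(≡31), b=37^1·(≡22) mod 37; (31|37)=-1, (22|37)=-1; (−1)^{1·1·18}·(-1)^1·(-1)^1 = +1.
v=13: a=13^1·(≡10), b=13^3·(≡8) mod 13; (10|13)=+1, (8|13)=-1; (−1)^{1·3·6}·(+1)^3·(-1)^1 = -1.
v=∞: 155363 > 0 and -1708993 < 0  ⇒  (a,b)_∞ = +1.
v=5: a=5^-4·(≡2), b=5^-6·(≡3) mod 5; (2|5)=-1, (3|5)=-1; (−1)^{-4·-6·2}·(-1)^-6·(-1)^-4 = +1.
v=2: v_2(a)=-4, v_2(b)=-6; units ≡ 3, 7 (mod 8); ε·ε+αω+βω = 1·1+-4·0+-6·1 ≡ 1  ⇒  (a,b)_2 = -1.
v=17: a=17^1·(≡7), b=17^1·(≡4) mod 17; (7|17)=-1, (4|17)=+1; (−1)^{1·1·8}·(-1)^1·(+1)^1 = -1.
v=11: a=11^2·(≡6), b=11^3·(≡9) mod 11; (6|11)=-1, (9|11)=+1; (−1)^{2·3·5}·(-1)^3·(+1)^2 = -1.
Ram(155363, -1708993) = {2, 11, 13, 17}; no ℚ_2-point on the conic.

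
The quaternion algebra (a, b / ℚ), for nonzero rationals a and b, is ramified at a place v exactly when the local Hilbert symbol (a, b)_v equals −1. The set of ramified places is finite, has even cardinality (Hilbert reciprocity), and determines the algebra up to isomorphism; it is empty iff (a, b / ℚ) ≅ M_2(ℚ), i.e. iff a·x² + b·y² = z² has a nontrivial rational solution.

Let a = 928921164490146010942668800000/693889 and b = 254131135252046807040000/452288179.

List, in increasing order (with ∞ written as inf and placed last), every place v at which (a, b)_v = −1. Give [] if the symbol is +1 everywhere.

(a, b) ≡ (73370, 1406) mod (ℚ^×)²; places V = {2, 3, 5, 7, 11, 13, 17, 19, 23, 29, 37, 41, ∞}.
(a,b)_∞: sgn(73370)=+, sgn(1406)=+, so +1.
(a,b)_23: α=3, u≡8; β=2, v≡13 (mod 23); (8|23)=+1, (13|23)=+1; sign (−1)^0·+1^2·+1^3 = +1.
(a,b)_37: α=2, u≡11; β=1, v≡12 (mod 37); (11|37)=+1, (12|37)=+1; sign (−1)^0·+1^1·+1^2 = +1.
(a,b)_7: α=-4, u≡6; β=-2, v≡5 (mod 7); (6|7)=-1, (5|7)=-1; sign (−1)^0·-1^-2·-1^-4 = +1.
(a,b)_2: α=39, β=27; u≡5, v≡7 (mod 8); ε(u)ε(v)=0·1, αω(v)=39·0, βω(u)=27·1; sum ≡ 1  ⇒  -1.
(a,b)_5: α=5, u≡4; β=4, v≡1 (mod 5); (4|5)=+1, (1|5)=+1; sign (−1)^0·+1^4·+1^5 = +1.
(a,b)_13: α=0, u≡6; β=2, v≡8 (mod 13); (6|13)=-1, (8|13)=-1; sign (−1)^0·-1^2·-1^0 = +1.
(a,b)_29: α=3, u≡16; β=2, v≡11 (mod 29); (16|29)=+1, (11|29)=-1; sign (−1)^0·+1^2·-1^3 = -1.
(a,b)_17: α=-2, u≡8; β=-2, v≡5 (mod 17); (8|17)=+1, (5|17)=-1; sign (−1)^0·+1^-2·-1^-2 = +1.
(a,b)_3: α=0, u≡2; β=2, v≡2 (mod 3); (2|3)=-1, (2|3)=-1; sign (−1)^0·-1^2·-1^0 = +1.
(a,b)_19: α=0, u≡7; β=-1, v≡6 (mod 19); (7|19)=+1, (6|19)=+1; sign (−1)^0·+1^-1·+1^0 = +1.
(a,b)_11: α=3, u≡3; β=2, v≡9 (mod 11); (3|11)=+1, (9|11)=+1; sign (−1)^0·+1^2·+1^3 = +1.
(a,b)_41: α=0, u≡16; β=-2, v≡24 (mod 41); (16|41)=+1, (24|41)=-1; sign (−1)^0·+1^-2·-1^0 = +1.
|Ram(73370, 1406)| = 2, even; anisotropic at {2, 29}.

[2, 29]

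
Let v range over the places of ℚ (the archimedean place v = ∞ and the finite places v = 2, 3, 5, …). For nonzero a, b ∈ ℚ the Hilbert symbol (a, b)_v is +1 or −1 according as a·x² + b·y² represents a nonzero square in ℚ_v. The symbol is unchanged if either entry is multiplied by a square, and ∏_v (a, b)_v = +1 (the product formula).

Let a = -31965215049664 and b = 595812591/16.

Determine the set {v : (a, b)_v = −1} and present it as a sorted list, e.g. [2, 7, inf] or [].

[19, 37]

(a, b) ≡ (-379639, 60791) mod (ℚ^×)²; places V = {2, 3, 11, 13, 19, 29, 31, 37, 53, ∞}.
(a,b)_11: α=0, u≡5; β=2, v≡4 (mod 11); (5|11)=+1, (4|11)=+1; sign (−1)^0·+1^2·+1^0 = +1.
(a,b)_37: α=2, u≡32; β=1, v≡24 (mod 37); (32|37)=-1, (24|37)=-1; sign (−1)^0·-1^1·-1^2 = -1.
(a,b)_31: α=2, u≡25; β=1, v≡18 (mod 31); (25|31)=+1, (18|31)=+1; sign (−1)^0·+1^1·+1^2 = +1.
(a,b)_29: α=1, u≡12; β=0, v≡5 (mod 29); (12|29)=-1, (5|29)=+1; sign (−1)^0·-1^0·+1^1 = +1.
(a,b)_13: α=1, u≡6; β=0, v≡12 (mod 13); (6|13)=-1, (12|13)=+1; sign (−1)^0·-1^0·+1^1 = +1.
(a,b)_19: α=1, u≡7; β=0, v≡10 (mod 19); (7|19)=+1, (10|19)=-1; sign (−1)^0·+1^0·-1^1 = -1.
(a,b)_∞: sgn(-379639)=−, sgn(60791)=+, so +1.
(a,b)_3: α=0, u≡2; β=4, v≡2 (mod 3); (2|3)=-1, (2|3)=-1; sign (−1)^0·-1^4·-1^0 = +1.
(a,b)_2: α=6, β=-4; u≡1, v≡7 (mod 8); ε(u)ε(v)=0·1, αω(v)=6·0, βω(u)=-4·0; sum ≡ 0  ⇒  +1.
(a,b)_53: α=1, u≡32; β=1, v≡18 (mod 53); (32|53)=-1, (18|53)=-1; sign (−1)^0·-1^1·-1^1 = +1.
|Ram(-379639, 60791)| = 2, even; anisotropic at {19, 37}.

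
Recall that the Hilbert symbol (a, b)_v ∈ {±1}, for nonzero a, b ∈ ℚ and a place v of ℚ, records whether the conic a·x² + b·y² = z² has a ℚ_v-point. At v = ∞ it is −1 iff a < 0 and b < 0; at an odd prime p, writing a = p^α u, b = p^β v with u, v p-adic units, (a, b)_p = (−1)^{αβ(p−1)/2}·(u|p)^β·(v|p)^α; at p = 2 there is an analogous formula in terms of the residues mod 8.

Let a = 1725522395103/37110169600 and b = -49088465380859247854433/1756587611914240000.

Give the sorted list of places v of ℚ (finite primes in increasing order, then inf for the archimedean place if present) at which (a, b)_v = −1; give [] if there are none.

[2, 47]

Mod squares: a ≡ 47, b ≡ -17. Check v ∈ {∞, 2, 3, 5, 7, 13, 17, 43, 47}.
v=13: a=13^2·(≡2), b=13^4·(≡9) mod 13; (2|13)=-1, (9|13)=+1; (−1)^{2·4·6}·(-1)^4·(+1)^2 = +1.
v=47: a=47^1·(≡32), b=47^2·(≡31) mod 47; (32|47)=+1, (31|47)=-1; (−1)^{1·2·23}·(+1)^2·(-1)^1 = -1.
v=17: a=17^6·(≡15), b=17^9·(≡15) mod 17; (15|17)=+1, (15|17)=+1; (−1)^{6·9·8}·(+1)^9·(+1)^6 = +1.
v=∞: 47 > 0 and -17 < 0  ⇒  (a,b)_∞ = +1.
v=7: a=7^-2·(≡5), b=7^-2·(≡4) mod 7; (5|7)=-1, (4|7)=+1; (−1)^{-2·-2·3}·(-1)^-2·(+1)^-2 = +1.
v=2: v_2(a)=-14, v_2(b)=-24; units ≡ 7, 7 (mod 8); ε·ε+αω+βω = 1·1+-14·0+-24·0 ≡ 1  ⇒  (a,b)_2 = -1.
v=43: a=43^-2·(≡35), b=43^-4·(≡29) mod 43; (35|43)=+1, (29|43)=-1; (−1)^{-2·-4·21}·(+1)^-4·(-1)^-2 = +1.
v=3: a=3^2·(≡2), b=3^8·(≡1) mod 3; (2|3)=-1, (1|3)=+1; (−1)^{2·8·1}·(-1)^8·(+1)^2 = +1.
v=5: a=5^-2·(≡2), b=5^-4·(≡3) mod 5; (2|5)=-1, (3|5)=-1; (−1)^{-2·-4·2}·(-1)^-4·(-1)^-2 = +1.
(47, -17 / ℚ) ramifies at {2, 47}: a division algebra.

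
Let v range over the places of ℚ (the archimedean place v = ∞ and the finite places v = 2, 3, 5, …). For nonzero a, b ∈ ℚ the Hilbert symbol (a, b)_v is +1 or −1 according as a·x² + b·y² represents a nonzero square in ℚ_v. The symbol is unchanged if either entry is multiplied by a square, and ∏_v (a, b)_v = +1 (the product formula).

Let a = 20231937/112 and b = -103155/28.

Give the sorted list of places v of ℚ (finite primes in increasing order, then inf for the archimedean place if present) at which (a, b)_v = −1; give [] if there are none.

[2, 11]

(a, b) ≡ (231, -1365) mod (ℚ^×)²; places V = {2, 3, 5, 7, 11, 13, 23, 29, ∞}.
(a,b)_13: α=0, u≡3; β=1, v≡4 (mod 13); (3|13)=+1, (4|13)=+1; sign (−1)^0·+1^1·+1^0 = +1.
(a,b)_23: α=0, u≡12; β=2, v≡7 (mod 23); (12|23)=+1, (7|23)=-1; sign (−1)^0·+1^2·-1^0 = +1.
(a,b)_11: α=1, u≡6; β=0, v≡6 (mod 11); (6|11)=-1, (6|11)=-1; sign (−1)^0·-1^0·-1^1 = -1.
(a,b)_7: α=-1, u≡6; β=-1, v≡1 (mod 7); (6|7)=-1, (1|7)=+1; sign (−1)^1·-1^-1·+1^-1 = +1.
(a,b)_2: α=-4, β=-2; u≡7, v≡3 (mod 8); ε(u)ε(v)=1·1, αω(v)=-4·1, βω(u)=-2·0; sum ≡ 1  ⇒  -1.
(a,b)_29: α=2, u≡25; β=0, v≡2 (mod 29); (25|29)=+1, (2|29)=-1; sign (−1)^0·+1^0·-1^2 = +1.
(a,b)_5: α=0, u≡1; β=1, v≡3 (mod 5); (1|5)=+1, (3|5)=-1; sign (−1)^0·+1^1·-1^0 = +1.
(a,b)_3: α=7, u≡2; β=1, v≡1 (mod 3); (2|3)=-1, (1|3)=+1; sign (−1)^1·-1^1·+1^7 = +1.
(a,b)_∞: sgn(231)=+, sgn(-1365)=−, so +1.
(231, -1365 / ℚ) ramifies at {2, 11}: a division algebra.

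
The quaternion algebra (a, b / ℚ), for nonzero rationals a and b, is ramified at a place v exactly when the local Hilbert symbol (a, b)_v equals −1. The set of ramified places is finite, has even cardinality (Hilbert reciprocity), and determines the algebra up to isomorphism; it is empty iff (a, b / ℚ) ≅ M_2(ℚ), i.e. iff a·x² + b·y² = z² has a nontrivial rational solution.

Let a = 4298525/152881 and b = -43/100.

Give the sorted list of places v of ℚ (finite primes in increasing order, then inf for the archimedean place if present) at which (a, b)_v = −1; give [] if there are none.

[29, 43]

Mod squares: a ≡ 29, b ≡ -43. Check v ∈ {∞, 2, 5, 7, 11, 17, 23, 29, 43}.
v=11: a=11^2·(≡2), b=11^0·(≡1) mod 11; (2|11)=-1, (1|11)=+1; (−1)^{2·0·5}·(-1)^0·(+1)^2 = +1.
v=5: a=5^2·(≡1), b=5^-2·(≡3) mod 5; (1|5)=+1, (3|5)=-1; (−1)^{2·-2·2}·(+1)^-2·(-1)^2 = +1.
v=29: a=29^1·(≡24), b=29^0·(≡19) mod 29; (24|29)=+1, (19|29)=-1; (−1)^{1·0·14}·(+1)^0·(-1)^1 = -1.
v=17: a=17^-2·(≡12), b=17^0·(≡13) mod 17; (12|17)=-1, (13|17)=+1; (−1)^{-2·0·8}·(-1)^0·(+1)^-2 = +1.
v=43: a=43^0·(≡18), b=43^1·(≡3) mod 43; (18|43)=-1, (3|43)=-1; (−1)^{0·1·21}·(-1)^1·(-1)^0 = -1.
v=23: a=23^-2·(≡6), b=23^0·(≡9) mod 23; (6|23)=+1, (9|23)=+1; (−1)^{-2·0·11}·(+1)^0·(+1)^-2 = +1.
v=2: v_2(a)=0, v_2(b)=-2; units ≡ 5, 5 (mod 8); ε·ε+αω+βω = 0·0+0·1+-2·1 ≡ 0  ⇒  (a,b)_2 = +1.
v=∞: 29 > 0 and -43 < 0  ⇒  (a,b)_∞ = +1.
v=7: a=7^2·(≡1), b=7^0·(≡3) mod 7; (1|7)=+1, (3|7)=-1; (−1)^{2·0·3}·(+1)^0·(-1)^2 = +1.
|Ram(29, -43)| = 2, even; anisotropic at {29, 43}.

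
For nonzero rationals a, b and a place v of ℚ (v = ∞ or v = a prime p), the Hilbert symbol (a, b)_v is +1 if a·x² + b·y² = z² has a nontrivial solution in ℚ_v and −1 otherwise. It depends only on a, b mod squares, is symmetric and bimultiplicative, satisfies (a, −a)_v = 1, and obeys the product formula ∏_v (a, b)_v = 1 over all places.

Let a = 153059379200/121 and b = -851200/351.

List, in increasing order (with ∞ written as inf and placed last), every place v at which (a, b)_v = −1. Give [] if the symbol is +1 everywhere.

[2, 3, 13, 19]

(a, b) ≡ (2, -5187) mod (ℚ^×)²; places V = {2, 3, 5, 7, 11, 13, 19, ∞}.
(a,b)_∞: sgn(2)=+, sgn(-5187)=−, so +1.
(a,b)_5: α=2, u≡3; β=2, v≡2 (mod 5); (3|5)=-1, (2|5)=-1; sign (−1)^0·-1^2·-1^2 = +1.
(a,b)_7: α=2, u≡4; β=1, v≡4 (mod 7); (4|7)=+1, (4|7)=+1; sign (−1)^0·+1^1·+1^2 = +1.
(a,b)_11: α=-2, u≡2; β=0, v≡9 (mod 11); (2|11)=-1, (9|11)=+1; sign (−1)^0·-1^0·+1^-2 = +1.
(a,b)_2: α=11, β=8; u≡1, v≡5 (mod 8); ε(u)ε(v)=0·0, αω(v)=11·1, βω(u)=8·0; sum ≡ 1  ⇒  -1.
(a,b)_19: α=2, u≡13; β=1, v≡15 (mod 19); (13|19)=-1, (15|19)=-1; sign (−1)^0·-1^1·-1^2 = -1.
(a,b)_3: α=0, u≡2; β=-3, v≡2 (mod 3); (2|3)=-1, (2|3)=-1; sign (−1)^0·-1^-3·-1^0 = -1.
(a,b)_13: α=2, u≡7; β=-1, v≡1 (mod 13); (7|13)=-1, (1|13)=+1; sign (−1)^0·-1^-1·+1^2 = -1.
|Ram(2, -5187)| = 4, even; anisotropic at {2, 3, 13, 19}.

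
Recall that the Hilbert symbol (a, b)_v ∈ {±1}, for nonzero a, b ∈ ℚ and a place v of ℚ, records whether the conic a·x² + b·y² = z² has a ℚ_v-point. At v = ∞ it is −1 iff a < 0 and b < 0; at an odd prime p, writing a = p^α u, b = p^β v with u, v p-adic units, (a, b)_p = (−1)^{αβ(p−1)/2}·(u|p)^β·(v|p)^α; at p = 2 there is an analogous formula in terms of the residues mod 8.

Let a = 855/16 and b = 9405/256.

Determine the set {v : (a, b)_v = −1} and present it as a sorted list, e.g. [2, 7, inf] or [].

Mod squares: a ≡ 95, b ≡ 1045. Check v ∈ {∞, 2, 3, 5, 11, 19}.
v=19: a=19^1·(≡4), b=19^1·(≡17) mod 19; (4|19)=+1, (17|19)=+1; (−1)^{1·1·9}·(+1)^1·(+1)^1 = -1.
v=5: a=5^1·(≡1), b=5^1·(≡1) mod 5; (1|5)=+1, (1|5)=+1; (−1)^{1·1·2}·(+1)^1·(+1)^1 = +1.
v=11: a=11^0·(≡6), b=11^1·(≡10) mod 11; (6|11)=-1, (10|11)=-1; (−1)^{0·1·5}·(-1)^1·(-1)^0 = -1.
v=∞: 95 > 0 and 1045 > 0  ⇒  (a,b)_∞ = +1.
v=2: v_2(a)=-4, v_2(b)=-8; units ≡ 7, 5 (mod 8); ε·ε+αω+βω = 1·0+-4·1+-8·0 ≡ 0  ⇒  (a,b)_2 = +1.
v=3: a=3^2·(≡2), b=3^2·(≡1) mod 3; (2|3)=-1, (1|3)=+1; (−1)^{2·2·1}·(-1)^2·(+1)^2 = +1.
Ram(95, 1045) = {11, 19}; no ℚ_11-point on the conic.

[11, 19]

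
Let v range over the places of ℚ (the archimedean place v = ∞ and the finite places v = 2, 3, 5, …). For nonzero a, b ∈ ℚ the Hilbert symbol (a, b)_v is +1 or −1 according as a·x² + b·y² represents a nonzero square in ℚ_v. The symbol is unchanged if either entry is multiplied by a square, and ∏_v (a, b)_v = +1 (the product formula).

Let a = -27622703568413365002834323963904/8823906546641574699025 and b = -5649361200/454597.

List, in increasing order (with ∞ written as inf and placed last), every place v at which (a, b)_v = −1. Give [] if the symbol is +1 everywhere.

[3, 7, 13, inf]

(a, b) ≡ (-46, -6279) mod (ℚ^×)²; places V = {2, 3, 5, 7, 11, 13, 17, 19, 23, ∞}.
(a,b)_19: α=4, u≡5; β=2, v≡12 (mod 19); (5|19)=+1, (12|19)=-1; sign (−1)^0·+1^2·-1^4 = +1.
(a,b)_∞: sgn(-46)=−, sgn(-6279)=−, so -1.
(a,b)_13: α=-4, u≡6; β=-1, v≡2 (mod 13); (6|13)=-1, (2|13)=-1; sign (−1)^0·-1^-1·-1^-4 = -1.
(a,b)_5: α=-2, u≡1; β=2, v≡1 (mod 5); (1|5)=+1, (1|5)=+1; sign (−1)^0·+1^2·+1^-2 = +1.
(a,b)_17: α=-8, u≡12; β=-2, v≡10 (mod 17); (12|17)=-1, (10|17)=-1; sign (−1)^0·-1^-2·-1^-8 = +1.
(a,b)_2: α=19, β=4; u≡1, v≡1 (mod 8); ε(u)ε(v)=0·0, αω(v)=19·0, βω(u)=4·0; sum ≡ 0  ⇒  +1.
(a,b)_3: α=24, u≡2; β=5, v≡1 (mod 3); (2|3)=-1, (1|3)=+1; sign (−1)^0·-1^5·+1^24 = -1.
(a,b)_7: α=6, u≡3; β=1, v≡3 (mod 7); (3|7)=-1, (3|7)=-1; sign (−1)^0·-1^1·-1^6 = -1.
(a,b)_23: α=3, u≡14; β=1, v≡3 (mod 23); (14|23)=-1, (3|23)=+1; sign (−1)^1·-1^1·+1^3 = +1.
(a,b)_11: α=-6, u≡9; β=-2, v≡2 (mod 11); (9|11)=+1, (2|11)=-1; sign (−1)^0·+1^-2·-1^-6 = +1.
Ram(-46, -6279) = {3, 7, 13, ∞}; no ℚ_3-point on the conic.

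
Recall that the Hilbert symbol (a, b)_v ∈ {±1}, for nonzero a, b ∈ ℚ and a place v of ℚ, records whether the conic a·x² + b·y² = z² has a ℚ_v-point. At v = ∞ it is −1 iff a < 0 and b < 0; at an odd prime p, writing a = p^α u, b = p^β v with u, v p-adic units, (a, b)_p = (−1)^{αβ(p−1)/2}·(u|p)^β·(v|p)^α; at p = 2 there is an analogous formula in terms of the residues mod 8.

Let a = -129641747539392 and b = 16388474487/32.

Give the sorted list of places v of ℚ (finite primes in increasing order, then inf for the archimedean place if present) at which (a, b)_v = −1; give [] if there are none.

[11, 17]

(a, b) ≡ (-23, 25806) mod (ℚ^×)²; places V = {2, 3, 7, 11, 17, 23, ∞}.
(a,b)_2: α=6, β=-5; u≡1, v≡7 (mod 8); ε(u)ε(v)=0·1, αω(v)=6·0, βω(u)=-5·0; sum ≡ 0  ⇒  +1.
(a,b)_∞: sgn(-23)=−, sgn(25806)=+, so +1.
(a,b)_11: α=2, u≡10; β=1, v≡1 (mod 11); (10|11)=-1, (1|11)=+1; sign (−1)^0·-1^1·+1^2 = -1.
(a,b)_3: α=2, u≡1; β=1, v≡1 (mod 3); (1|3)=+1, (1|3)=+1; sign (−1)^0·+1^1·+1^2 = +1.
(a,b)_23: α=5, u≡14; β=3, v≡9 (mod 23); (14|23)=-1, (9|23)=+1; sign (−1)^1·-1^3·+1^5 = +1.
(a,b)_17: α=2, u≡11; β=1, v≡7 (mod 17); (11|17)=-1, (7|17)=-1; sign (−1)^0·-1^1·-1^2 = -1.
(a,b)_7: α=0, u≡3; β=4, v≡2 (mod 7); (3|7)=-1, (2|7)=+1; sign (−1)^0·-1^4·+1^0 = +1.
Ram(-23, 25806) = {11, 17}; no ℚ_11-point on the conic.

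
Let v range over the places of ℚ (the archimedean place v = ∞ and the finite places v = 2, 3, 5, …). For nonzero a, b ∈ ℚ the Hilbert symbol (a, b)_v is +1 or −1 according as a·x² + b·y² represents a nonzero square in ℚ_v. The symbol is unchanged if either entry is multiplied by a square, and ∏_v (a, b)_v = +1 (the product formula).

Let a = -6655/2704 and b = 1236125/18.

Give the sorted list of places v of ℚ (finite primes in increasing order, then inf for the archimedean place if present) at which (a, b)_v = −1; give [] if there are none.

[5, 29]

Mod squares: a ≡ -55, b ≡ 98890. Check v ∈ {∞, 2, 3, 5, 11, 13, 29, 31}.
v=2: v_2(a)=-4, v_2(b)=-1; units ≡ 1, 5 (mod 8); ε·ε+αω+βω = 0·0+-4·1+-1·0 ≡ 0  ⇒  (a,b)_2 = +1.
v=∞: -55 < 0 and 98890 > 0  ⇒  (a,b)_∞ = +1.
v=11: a=11^3·(≡8), b=11^1·(≡3) mod 11; (8|11)=-1, (3|11)=+1; (−1)^{3·1·5}·(-1)^1·(+1)^3 = +1.
v=5: a=5^1·(≡1), b=5^3·(≡3) mod 5; (1|5)=+1, (3|5)=-1; (−1)^{1·3·2}·(+1)^3·(-1)^1 = -1.
v=29: a=29^0·(≡27), b=29^1·(≡11) mod 29; (27|29)=-1, (11|29)=-1; (−1)^{0·1·14}·(-1)^1·(-1)^0 = -1.
v=31: a=31^0·(≡28), b=31^1·(≡16) mod 31; (28|31)=+1, (16|31)=+1; (−1)^{0·1·15}·(+1)^1·(+1)^0 = +1.
v=13: a=13^-2·(≡9), b=13^0·(≡4) mod 13; (9|13)=+1, (4|13)=+1; (−1)^{-2·0·6}·(+1)^0·(+1)^-2 = +1.
v=3: a=3^0·(≡2), b=3^-2·(≡1) mod 3; (2|3)=-1, (1|3)=+1; (−1)^{0·-2·1}·(-1)^-2·(+1)^0 = +1.
|Ram(-55, 98890)| = 2, even; anisotropic at {5, 29}.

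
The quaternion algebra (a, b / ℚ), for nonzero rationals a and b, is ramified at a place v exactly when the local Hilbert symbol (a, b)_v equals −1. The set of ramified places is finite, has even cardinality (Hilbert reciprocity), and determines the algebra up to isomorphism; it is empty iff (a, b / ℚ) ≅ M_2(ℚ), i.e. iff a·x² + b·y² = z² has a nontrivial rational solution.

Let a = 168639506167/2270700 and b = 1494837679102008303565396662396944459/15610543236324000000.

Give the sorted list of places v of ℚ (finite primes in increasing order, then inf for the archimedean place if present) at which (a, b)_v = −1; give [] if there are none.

[3, 11, 13, 37]

Mod squares: a ≡ 50061, b ≡ 5291. Check v ∈ {∞, 2, 3, 5, 11, 13, 17, 29, 37, 41}.
v=∞: 50061 > 0 and 5291 > 0  ⇒  (a,b)_∞ = +1.
v=29: a=29^-2·(≡20), b=29^-6·(≡9) mod 29; (20|29)=+1, (9|29)=+1; (−1)^{-2·-6·14}·(+1)^-6·(+1)^-2 = +1.
v=3: a=3^-3·(≡1), b=3^-8·(≡2) mod 3; (1|3)=+1, (2|3)=-1; (−1)^{-3·-8·1}·(+1)^-8·(-1)^-3 = -1.
v=2: v_2(a)=-2, v_2(b)=-8; units ≡ 5, 3 (mod 8); ε·ε+αω+βω = 0·1+-2·1+-8·1 ≡ 0  ⇒  (a,b)_2 = +1.
v=17: a=17^4·(≡2), b=17^10·(≡15) mod 17; (2|17)=+1, (15|17)=+1; (−1)^{4·10·8}·(+1)^10·(+1)^4 = +1.
v=13: a=13^0·(≡5), b=13^3·(≡4) mod 13; (5|13)=-1, (4|13)=+1; (−1)^{0·3·6}·(-1)^3·(+1)^0 = -1.
v=37: a=37^1·(≡10), b=37^3·(≡31) mod 37; (10|37)=+1, (31|37)=-1; (−1)^{1·3·18}·(+1)^3·(-1)^1 = -1.
v=5: a=5^-2·(≡4), b=5^-6·(≡4) mod 5; (4|5)=+1, (4|5)=+1; (−1)^{-2·-6·2}·(+1)^-6·(+1)^-2 = +1.
v=11: a=11^3·(≡8), b=11^9·(≡8) mod 11; (8|11)=-1, (8|11)=-1; (−1)^{3·9·5}·(-1)^9·(-1)^3 = -1.
v=41: a=41^1·(≡33), b=41^4·(≡25) mod 41; (33|41)=+1, (25|41)=+1; (−1)^{1·4·20}·(+1)^4·(+1)^1 = +1.
Ram(50061, 5291) = {3, 11, 13, 37}; no ℚ_3-point on the conic.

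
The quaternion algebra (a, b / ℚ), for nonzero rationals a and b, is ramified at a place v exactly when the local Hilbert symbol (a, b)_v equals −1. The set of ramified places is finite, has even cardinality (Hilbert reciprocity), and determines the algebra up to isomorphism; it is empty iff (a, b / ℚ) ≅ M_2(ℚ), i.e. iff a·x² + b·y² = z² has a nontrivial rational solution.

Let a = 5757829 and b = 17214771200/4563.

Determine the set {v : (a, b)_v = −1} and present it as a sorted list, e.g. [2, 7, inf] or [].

[7, 11, 17, 31, 37, 47]

Mod squares: a ≡ 5757829, b ≡ 504339. Check v ∈ {∞, 2, 3, 5, 7, 11, 13, 17, 29, 31, 37, 43, 47}.
v=7: a=7^1·(≡5), b=7^0·(≡3) mod 7; (5|7)=-1, (3|7)=-1; (−1)^{1·0·3}·(-1)^0·(-1)^1 = -1.
v=43: a=43^1·(≡1), b=43^0·(≡11) mod 43; (1|43)=+1, (11|43)=+1; (−1)^{1·0·21}·(+1)^0·(+1)^1 = +1.
v=31: a=31^0·(≡13), b=31^1·(≡8) mod 31; (13|31)=-1, (8|31)=+1; (−1)^{0·1·15}·(-1)^1·(+1)^0 = -1.
v=13: a=13^0·(≡12), b=13^-2·(≡3) mod 13; (12|13)=+1, (3|13)=+1; (−1)^{0·-2·6}·(+1)^-2·(+1)^0 = +1.
v=47: a=47^1·(≡25), b=47^0·(≡43) mod 47; (25|47)=+1, (43|47)=-1; (−1)^{1·0·23}·(+1)^0·(-1)^1 = -1.
v=11: a=11^1·(≡4), b=11^1·(≡9) mod 11; (4|11)=+1, (9|11)=+1; (−1)^{1·1·5}·(+1)^1·(+1)^1 = -1.
v=37: a=37^1·(≡32), b=37^0·(≡20) mod 37; (32|37)=-1, (20|37)=-1; (−1)^{1·0·18}·(-1)^0·(-1)^1 = -1.
v=2: v_2(a)=0, v_2(b)=12; units ≡ 5, 3 (mod 8); ε·ε+αω+βω = 0·1+0·1+12·1 ≡ 0  ⇒  (a,b)_2 = +1.
v=3: a=3^0·(≡1), b=3^-3·(≡2) mod 3; (1|3)=+1, (2|3)=-1; (−1)^{0·-3·1}·(+1)^-3·(-1)^0 = +1.
v=29: a=29^0·(≡24), b=29^1·(≡20) mod 29; (24|29)=+1, (20|29)=+1; (−1)^{0·1·14}·(+1)^1·(+1)^0 = +1.
v=∞: 5757829 > 0 and 504339 > 0  ⇒  (a,b)_∞ = +1.
v=17: a=17^0·(≡14), b=17^1·(≡13) mod 17; (14|17)=-1, (13|17)=+1; (−1)^{0·1·8}·(-1)^1·(+1)^0 = -1.
v=5: a=5^0·(≡4), b=5^2·(≡1) mod 5; (4|5)=+1, (1|5)=+1; (−1)^{0·2·2}·(+1)^2·(+1)^0 = +1.
(5757829, 504339 / ℚ) ramifies at {7, 11, 17, 31, 37, 47}: a division algebra.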